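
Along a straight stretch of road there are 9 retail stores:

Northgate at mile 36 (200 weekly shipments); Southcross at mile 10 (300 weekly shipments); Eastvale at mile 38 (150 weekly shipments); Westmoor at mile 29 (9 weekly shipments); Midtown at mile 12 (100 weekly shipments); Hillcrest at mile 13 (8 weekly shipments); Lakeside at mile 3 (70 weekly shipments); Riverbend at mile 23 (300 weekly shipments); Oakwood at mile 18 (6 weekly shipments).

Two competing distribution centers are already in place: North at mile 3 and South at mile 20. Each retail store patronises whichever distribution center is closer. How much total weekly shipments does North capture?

The indifferent point is the midpoint (3+20)/2 = 11.5; retail stores left of it (closer to North at 3) go to North, those right go to South.
  Lakeside at 3 (w=70) → North
  Southcross at 10 (w=300) → North
  Midtown at 12 (w=100) → South
  Hillcrest at 13 (w=8) → South
  Oakwood at 18 (w=6) → South
  Riverbend at 23 (w=300) → South
  Westmoor at 29 (w=9) → South
  Northgate at 36 (w=200) → South
  Eastvale at 38 (w=150) → South
North captures 370; South captures 773.

370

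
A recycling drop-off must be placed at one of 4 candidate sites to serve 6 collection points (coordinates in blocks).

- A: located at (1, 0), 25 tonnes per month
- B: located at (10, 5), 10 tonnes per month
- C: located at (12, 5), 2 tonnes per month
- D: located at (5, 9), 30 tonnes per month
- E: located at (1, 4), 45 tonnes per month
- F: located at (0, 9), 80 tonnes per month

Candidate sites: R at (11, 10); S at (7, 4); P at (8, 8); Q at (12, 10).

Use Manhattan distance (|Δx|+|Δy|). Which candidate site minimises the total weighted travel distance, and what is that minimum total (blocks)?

Total weighted distance at each candidate:
  R (11, 10): total = 2462
  S (7, 4): total = 1742
  P (8, 8): total = 1774
  Q (12, 10): total = 2650
Minimum is at S with total 1742 blocks.

S, total 1742 blocks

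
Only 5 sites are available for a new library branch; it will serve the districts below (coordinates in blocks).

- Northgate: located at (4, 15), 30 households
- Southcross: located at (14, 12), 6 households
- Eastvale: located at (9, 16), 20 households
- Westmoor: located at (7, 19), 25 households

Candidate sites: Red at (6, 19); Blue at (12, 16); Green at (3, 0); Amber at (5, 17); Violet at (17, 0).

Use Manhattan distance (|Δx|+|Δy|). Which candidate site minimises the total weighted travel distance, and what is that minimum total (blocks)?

Amber, total 374 blocks

Total weighted distance at each candidate:
  Red (6, 19): total = 415
  Blue (12, 16): total = 566
  Green (3, 0): total = 1633
  Amber (5, 17): total = 374
  Violet (17, 0): total = 2135
Minimum is at Amber with total 374 blocks.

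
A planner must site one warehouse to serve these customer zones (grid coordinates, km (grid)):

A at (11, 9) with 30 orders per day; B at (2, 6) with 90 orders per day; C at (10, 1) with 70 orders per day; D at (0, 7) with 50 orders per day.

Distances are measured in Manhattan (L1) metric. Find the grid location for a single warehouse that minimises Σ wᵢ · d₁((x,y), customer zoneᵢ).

(2, 6)

Manhattan distance separates: Σwᵢ(|x−xᵢ|+|y−yᵢ|) = Σwᵢ|x−xᵢ| + Σwᵢ|y−yᵢ|, so x and y are optimised independently as 1-D weighted medians.
Total weight W = 240; half = 120.
x-coordinate, sorted with cumulative weight:
  x=0 (D, w=50) cum 50
  x=2 (B, w=90) cum 140  ← median
  x=10 (C, w=70) cum 210
  x=11 (A, w=30) cum 240
⇒ x* = 2
y-coordinate, sorted with cumulative weight:
  y=1 (C, w=70) cum 70
  y=6 (B, w=90) cum 160  ← median
  y=7 (D, w=50) cum 210
  y=9 (A, w=30) cum 240
⇒ y* = 6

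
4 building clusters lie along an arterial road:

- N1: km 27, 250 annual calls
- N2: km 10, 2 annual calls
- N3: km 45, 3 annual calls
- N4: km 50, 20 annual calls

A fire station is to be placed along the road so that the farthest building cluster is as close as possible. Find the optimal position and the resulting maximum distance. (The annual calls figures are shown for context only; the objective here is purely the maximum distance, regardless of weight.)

The 1-center on a line is the midpoint of the two extreme points: leftmost at 10, rightmost at 50.
Optimal location = (10 + 50)/2 = 30; maximum distance = (50 − 10)/2 = 20.

location 30, max distance 20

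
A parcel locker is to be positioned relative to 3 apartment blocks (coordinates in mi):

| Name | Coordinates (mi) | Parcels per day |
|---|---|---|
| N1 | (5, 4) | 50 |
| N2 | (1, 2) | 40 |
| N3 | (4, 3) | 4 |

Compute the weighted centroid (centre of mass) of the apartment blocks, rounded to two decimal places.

(3.26, 3.11)

The minimiser of Σwᵢ‖p−pᵢ‖² is the weighted centroid p* = (Σwᵢpᵢ)/(Σwᵢ).
Σwᵢ = 94.
Σwᵢxᵢ = 50·5 + 40·1 + 4·4 = 306.
Σwᵢyᵢ = 50·4 + 40·2 + 4·3 = 292.
x* = 306/94 = 3.26, y* = 292/94 = 3.11.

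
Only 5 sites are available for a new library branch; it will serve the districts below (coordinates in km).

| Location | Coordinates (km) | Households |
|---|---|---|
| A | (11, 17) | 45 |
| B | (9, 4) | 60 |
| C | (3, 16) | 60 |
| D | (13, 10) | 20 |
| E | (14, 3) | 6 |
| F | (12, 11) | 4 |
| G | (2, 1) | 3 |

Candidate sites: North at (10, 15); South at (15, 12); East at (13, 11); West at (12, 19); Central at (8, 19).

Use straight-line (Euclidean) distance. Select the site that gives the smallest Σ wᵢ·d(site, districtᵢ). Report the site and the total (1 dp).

North, total 1446.4 km

Total weighted distance at each candidate:
  North (10, 15): total = 1446.4
  South (15, 12): total = 1821.7
  East (13, 11): total = 1556.1
  West (12, 19): total = 1959.3
  Central (8, 19): total = 1815.2
Minimum is at North with total 1446.4 km.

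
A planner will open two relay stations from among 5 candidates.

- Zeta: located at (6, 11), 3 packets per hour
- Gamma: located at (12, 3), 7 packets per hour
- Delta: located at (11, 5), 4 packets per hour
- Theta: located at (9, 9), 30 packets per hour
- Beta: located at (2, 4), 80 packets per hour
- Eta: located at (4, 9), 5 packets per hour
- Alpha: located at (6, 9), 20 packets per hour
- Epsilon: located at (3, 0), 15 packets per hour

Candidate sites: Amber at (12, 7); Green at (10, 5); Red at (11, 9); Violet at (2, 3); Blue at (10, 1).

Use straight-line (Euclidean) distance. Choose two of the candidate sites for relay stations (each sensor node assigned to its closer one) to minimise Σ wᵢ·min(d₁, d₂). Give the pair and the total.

Evaluate every pair (each demand assigned to the nearer of the two):
  {Red, Violet}: total = 393.8
  {Green, Violet}: total = 441.3
  {Amber, Violet}: total = 452.3
  {Violet, Blue}: total = 608.3
  {Green, Red}: total = 1009.0
  {Red, Blue}: total = 1036.5
  {Green, Blue}: total = 1069.4
  {Amber, Green}: total = 1076.8
  {Amber, Blue}: total = 1115.9
  {Amber, Red}: total = 1242.8
Best pair: {Red, Violet} with total 393.8.

{Red, Violet}, total 393.8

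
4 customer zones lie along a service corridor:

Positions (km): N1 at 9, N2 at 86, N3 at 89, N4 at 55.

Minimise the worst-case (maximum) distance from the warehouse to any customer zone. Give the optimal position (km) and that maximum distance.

The 1-center on a line is the midpoint of the two extreme points: leftmost at 9, rightmost at 89.
Optimal location = (9 + 89)/2 = 49; maximum distance = (89 − 9)/2 = 40.

location 49, max distance 40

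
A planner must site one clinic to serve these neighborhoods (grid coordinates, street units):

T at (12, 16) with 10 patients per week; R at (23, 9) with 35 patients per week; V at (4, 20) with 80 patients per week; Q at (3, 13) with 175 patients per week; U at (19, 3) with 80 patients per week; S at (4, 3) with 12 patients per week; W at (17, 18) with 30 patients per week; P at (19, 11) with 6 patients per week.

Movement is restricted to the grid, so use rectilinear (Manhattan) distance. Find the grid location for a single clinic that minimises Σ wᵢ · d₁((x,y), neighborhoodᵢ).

(4, 13)

Manhattan distance separates: Σwᵢ(|x−xᵢ|+|y−yᵢ|) = Σwᵢ|x−xᵢ| + Σwᵢ|y−yᵢ|, so x and y are optimised independently as 1-D weighted medians.
Total weight W = 428; half = 214.
x-coordinate, sorted with cumulative weight:
  x=3 (Q, w=175) cum 175
  x=4 (V, w=80) cum 255  ← median
  x=4 (S, w=12) cum 267
  x=12 (T, w=10) cum 277
  x=17 (W, w=30) cum 307
  x=19 (U, w=80) cum 387
  x=19 (P, w=6) cum 393
  x=23 (R, w=35) cum 428
⇒ x* = 4
y-coordinate, sorted with cumulative weight:
  y=3 (U, w=80) cum 80
  y=3 (S, w=12) cum 92
  y=9 (R, w=35) cum 127
  y=11 (P, w=6) cum 133
  y=13 (Q, w=175) cum 308  ← median
  y=16 (T, w=10) cum 318
  y=18 (W, w=30) cum 348
  y=20 (V, w=80) cum 428
⇒ y* = 13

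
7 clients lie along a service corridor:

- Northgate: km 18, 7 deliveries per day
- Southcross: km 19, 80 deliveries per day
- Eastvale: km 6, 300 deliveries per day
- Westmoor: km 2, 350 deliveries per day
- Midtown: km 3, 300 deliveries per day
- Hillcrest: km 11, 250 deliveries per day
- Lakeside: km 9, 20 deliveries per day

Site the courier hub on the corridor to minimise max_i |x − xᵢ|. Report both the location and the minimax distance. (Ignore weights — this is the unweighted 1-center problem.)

The 1-center on a line is the midpoint of the two extreme points: leftmost at 2, rightmost at 19.
Optimal location = (2 + 19)/2 = 10.5; maximum distance = (19 − 2)/2 = 8.5.

location 10.5, max distance 8.5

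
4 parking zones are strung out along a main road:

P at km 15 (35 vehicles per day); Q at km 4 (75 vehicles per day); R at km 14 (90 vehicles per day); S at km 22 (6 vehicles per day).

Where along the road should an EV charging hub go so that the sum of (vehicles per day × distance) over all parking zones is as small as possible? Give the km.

x = 14

For a sum of weighted absolute distances on a line, the optimum is the weighted median (not the mean). Total weight W = 206; half-weight = 103.
Sort by position and accumulate weight:
  km 4 (Q, w=75) → cum 75
  km 14 (R, w=90) → cum 165  ≥ 103 → median here
  km 15 (P, w=35) → cum 200
  km 22 (S, w=6) → cum 206
Optimal location: km 14.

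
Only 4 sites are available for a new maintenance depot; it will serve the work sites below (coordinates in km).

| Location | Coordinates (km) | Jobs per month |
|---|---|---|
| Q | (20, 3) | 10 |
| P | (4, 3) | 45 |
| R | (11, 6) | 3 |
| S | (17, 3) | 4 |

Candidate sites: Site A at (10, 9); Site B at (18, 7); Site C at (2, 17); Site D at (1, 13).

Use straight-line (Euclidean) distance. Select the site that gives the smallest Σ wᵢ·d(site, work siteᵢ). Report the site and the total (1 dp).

Site A, total 544.8 km

Total weighted distance at each candidate:
  Site A (10, 9): total = 544.8
  Site B (18, 7): total = 737.6
  Site C (2, 17): total = 989.1
  Site D (1, 13): total = 796.6
Minimum is at Site A with total 544.8 km.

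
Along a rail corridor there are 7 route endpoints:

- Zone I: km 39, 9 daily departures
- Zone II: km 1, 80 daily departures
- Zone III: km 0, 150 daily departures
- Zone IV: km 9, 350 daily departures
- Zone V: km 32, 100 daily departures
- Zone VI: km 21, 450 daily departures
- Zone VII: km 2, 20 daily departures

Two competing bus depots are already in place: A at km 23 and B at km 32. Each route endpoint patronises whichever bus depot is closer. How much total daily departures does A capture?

The indifferent point is the midpoint (23+32)/2 = 27.5; route endpoints left of it (closer to A at 23) go to A, those right go to B.
  Zone III at 0 (w=150) → A
  Zone II at 1 (w=80) → A
  Zone VII at 2 (w=20) → A
  Zone IV at 9 (w=350) → A
  Zone VI at 21 (w=450) → A
  Zone V at 32 (w=100) → B
  Zone I at 39 (w=9) → B
A captures 1050; B captures 109.

1050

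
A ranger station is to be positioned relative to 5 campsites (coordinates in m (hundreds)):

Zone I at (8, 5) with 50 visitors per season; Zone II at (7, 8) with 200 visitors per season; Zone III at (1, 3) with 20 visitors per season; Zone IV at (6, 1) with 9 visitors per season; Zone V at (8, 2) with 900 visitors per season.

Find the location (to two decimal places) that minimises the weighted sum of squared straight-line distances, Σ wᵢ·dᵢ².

The minimiser of Σwᵢ‖p−pᵢ‖² is the weighted centroid p* = (Σwᵢpᵢ)/(Σwᵢ).
Σwᵢ = 1179.
Σwᵢxᵢ = 50·8 + 200·7 + 20·1 + 9·6 + 900·8 = 9074.
Σwᵢyᵢ = 50·5 + 200·8 + 20·3 + 9·1 + 900·2 = 3719.
x* = 9074/1179 = 7.70, y* = 3719/1179 = 3.15.

(7.70, 3.15)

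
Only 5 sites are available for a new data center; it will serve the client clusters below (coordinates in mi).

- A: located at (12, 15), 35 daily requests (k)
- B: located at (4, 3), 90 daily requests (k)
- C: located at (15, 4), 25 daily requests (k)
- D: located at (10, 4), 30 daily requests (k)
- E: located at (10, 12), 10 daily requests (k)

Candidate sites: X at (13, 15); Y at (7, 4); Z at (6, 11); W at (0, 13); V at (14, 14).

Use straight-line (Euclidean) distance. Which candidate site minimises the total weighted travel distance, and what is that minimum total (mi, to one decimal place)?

Total weighted distance at each candidate:
  X (13, 15): total = 2049.0
  Y (7, 4): total = 1083.0
  Z (6, 11): total = 1562.7
  W (0, 13): total = 2336.6
  V (14, 14): total = 2035.3
Minimum is at Y with total 1083.0 mi.

Y, total 1083.0 mi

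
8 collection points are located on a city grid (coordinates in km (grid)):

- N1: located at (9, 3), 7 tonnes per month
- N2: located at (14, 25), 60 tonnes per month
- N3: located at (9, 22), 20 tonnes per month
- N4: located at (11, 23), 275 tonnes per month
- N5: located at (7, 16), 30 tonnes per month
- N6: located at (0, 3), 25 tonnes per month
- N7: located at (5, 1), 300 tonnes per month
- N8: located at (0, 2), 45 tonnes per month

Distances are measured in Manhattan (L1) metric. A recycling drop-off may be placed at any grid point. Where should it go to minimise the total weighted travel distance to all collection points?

Manhattan distance separates: Σwᵢ(|x−xᵢ|+|y−yᵢ|) = Σwᵢ|x−xᵢ| + Σwᵢ|y−yᵢ|, so x and y are optimised independently as 1-D weighted medians.
Total weight W = 762; half = 381.
x-coordinate, sorted with cumulative weight:
  x=0 (N6, w=25) cum 25
  x=0 (N8, w=45) cum 70
  x=5 (N7, w=300) cum 370
  x=7 (N5, w=30) cum 400  ← median
  x=9 (N1, w=7) cum 407
  x=9 (N3, w=20) cum 427
  x=11 (N4, w=275) cum 702
  x=14 (N2, w=60) cum 762
⇒ x* = 7
y-coordinate, sorted with cumulative weight:
  y=1 (N7, w=300) cum 300
  y=2 (N8, w=45) cum 345
  y=3 (N1, w=7) cum 352
  y=3 (N6, w=25) cum 377
  y=16 (N5, w=30) cum 407  ← median
  y=22 (N3, w=20) cum 427
  y=23 (N4, w=275) cum 702
  y=25 (N2, w=60) cum 762
⇒ y* = 16

(7, 16)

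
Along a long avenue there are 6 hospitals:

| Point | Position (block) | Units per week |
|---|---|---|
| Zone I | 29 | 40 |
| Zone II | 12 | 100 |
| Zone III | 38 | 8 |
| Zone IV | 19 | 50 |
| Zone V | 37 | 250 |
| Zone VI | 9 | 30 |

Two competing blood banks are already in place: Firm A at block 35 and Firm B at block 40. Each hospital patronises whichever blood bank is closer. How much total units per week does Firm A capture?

The indifferent point is the midpoint (35+40)/2 = 37.5; hospitals left of it (closer to Firm A at 35) go to Firm A, those right go to Firm B.
  Zone VI at 9 (w=30) → Firm A
  Zone II at 12 (w=100) → Firm A
  Zone IV at 19 (w=50) → Firm A
  Zone I at 29 (w=40) → Firm A
  Zone V at 37 (w=250) → Firm A
  Zone III at 38 (w=8) → Firm B
Firm A captures 470; Firm B captures 8.

470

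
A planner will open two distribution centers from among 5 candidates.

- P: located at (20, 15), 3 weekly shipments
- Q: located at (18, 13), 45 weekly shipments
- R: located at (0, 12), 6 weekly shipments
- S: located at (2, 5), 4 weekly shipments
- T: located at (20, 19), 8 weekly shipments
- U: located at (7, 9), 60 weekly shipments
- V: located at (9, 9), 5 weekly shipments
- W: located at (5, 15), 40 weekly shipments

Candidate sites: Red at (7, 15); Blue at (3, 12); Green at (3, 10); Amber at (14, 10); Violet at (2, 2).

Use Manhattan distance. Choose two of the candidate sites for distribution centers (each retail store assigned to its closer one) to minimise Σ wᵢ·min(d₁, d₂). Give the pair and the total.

{Red, Amber}, total 1058

Evaluate every pair (each demand assigned to the nearer of the two):
  {Red, Amber}: total = 1058
  {Green, Amber}: total = 1132
  {Blue, Amber}: total = 1168
  {Red, Green}: total = 1229
  {Red, Blue}: total = 1290
  {Red, Violet}: total = 1312
  {Blue, Green}: total = 1549
  {Amber, Violet}: total = 1622
  {Blue, Violet}: total = 1667
  {Green, Violet}: total = 1741
Best pair: {Red, Amber} with total 1058.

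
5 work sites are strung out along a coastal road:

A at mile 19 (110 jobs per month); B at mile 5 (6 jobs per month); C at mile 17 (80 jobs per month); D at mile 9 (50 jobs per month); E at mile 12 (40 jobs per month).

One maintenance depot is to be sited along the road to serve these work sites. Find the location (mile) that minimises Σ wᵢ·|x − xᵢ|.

For a sum of weighted absolute distances on a line, the optimum is the weighted median (not the mean). Total weight W = 286; half-weight = 143.
Sort by position and accumulate weight:
  mile 5 (B, w=6) → cum 6
  mile 9 (D, w=50) → cum 56
  mile 12 (E, w=40) → cum 96
  mile 17 (C, w=80) → cum 176  ≥ 143 → median here
  mile 19 (A, w=110) → cum 286
Optimal location: mile 17.

x = 17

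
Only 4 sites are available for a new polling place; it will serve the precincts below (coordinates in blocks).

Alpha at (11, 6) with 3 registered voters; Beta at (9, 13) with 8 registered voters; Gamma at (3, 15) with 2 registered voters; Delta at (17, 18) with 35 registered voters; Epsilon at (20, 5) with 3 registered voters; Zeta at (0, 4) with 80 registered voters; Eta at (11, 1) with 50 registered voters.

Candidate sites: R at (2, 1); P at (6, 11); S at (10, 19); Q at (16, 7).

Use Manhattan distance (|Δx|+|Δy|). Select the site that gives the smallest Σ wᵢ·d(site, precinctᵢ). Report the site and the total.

R, total 2260 blocks

Total weighted distance at each candidate:
  R (2, 1): total = 2260
  P (6, 11): total = 2564
  S (10, 19): total = 3422
  Q (16, 7): total = 2672
Minimum is at R with total 2260 blocks.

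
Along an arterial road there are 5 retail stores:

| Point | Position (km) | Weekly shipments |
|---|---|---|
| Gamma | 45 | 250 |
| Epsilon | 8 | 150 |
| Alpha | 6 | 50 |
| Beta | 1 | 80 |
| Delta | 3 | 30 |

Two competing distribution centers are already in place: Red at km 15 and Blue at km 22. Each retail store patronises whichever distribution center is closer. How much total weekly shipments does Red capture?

310

The indifferent point is the midpoint (15+22)/2 = 18.5; retail stores left of it (closer to Red at 15) go to Red, those right go to Blue.
  Beta at 1 (w=80) → Red
  Delta at 3 (w=30) → Red
  Alpha at 6 (w=50) → Red
  Epsilon at 8 (w=150) → Red
  Gamma at 45 (w=250) → Blue
Red captures 310; Blue captures 250.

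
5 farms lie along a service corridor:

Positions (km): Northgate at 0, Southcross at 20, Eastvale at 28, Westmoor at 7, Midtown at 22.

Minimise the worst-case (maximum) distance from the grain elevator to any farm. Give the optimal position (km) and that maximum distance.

The 1-center on a line is the midpoint of the two extreme points: leftmost at 0, rightmost at 28.
Optimal location = (0 + 28)/2 = 14; maximum distance = (28 − 0)/2 = 14.

location 14, max distance 14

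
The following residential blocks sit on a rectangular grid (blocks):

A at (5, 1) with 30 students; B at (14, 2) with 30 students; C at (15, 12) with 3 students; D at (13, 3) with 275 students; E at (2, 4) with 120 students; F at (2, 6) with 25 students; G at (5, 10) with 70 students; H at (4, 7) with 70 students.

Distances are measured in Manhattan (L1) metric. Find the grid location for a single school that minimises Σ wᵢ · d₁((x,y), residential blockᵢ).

Manhattan distance separates: Σwᵢ(|x−xᵢ|+|y−yᵢ|) = Σwᵢ|x−xᵢ| + Σwᵢ|y−yᵢ|, so x and y are optimised independently as 1-D weighted medians.
Total weight W = 623; half = 311.5.
x-coordinate, sorted with cumulative weight:
  x=2 (E, w=120) cum 120
  x=2 (F, w=25) cum 145
  x=4 (H, w=70) cum 215
  x=5 (A, w=30) cum 245
  x=5 (G, w=70) cum 315  ← median
  x=13 (D, w=275) cum 590
  x=14 (B, w=30) cum 620
  x=15 (C, w=3) cum 623
⇒ x* = 5
y-coordinate, sorted with cumulative weight:
  y=1 (A, w=30) cum 30
  y=2 (B, w=30) cum 60
  y=3 (D, w=275) cum 335  ← median
  y=4 (E, w=120) cum 455
  y=6 (F, w=25) cum 480
  y=7 (H, w=70) cum 550
  y=10 (G, w=70) cum 620
  y=12 (C, w=3) cum 623
⇒ y* = 3

(5, 3)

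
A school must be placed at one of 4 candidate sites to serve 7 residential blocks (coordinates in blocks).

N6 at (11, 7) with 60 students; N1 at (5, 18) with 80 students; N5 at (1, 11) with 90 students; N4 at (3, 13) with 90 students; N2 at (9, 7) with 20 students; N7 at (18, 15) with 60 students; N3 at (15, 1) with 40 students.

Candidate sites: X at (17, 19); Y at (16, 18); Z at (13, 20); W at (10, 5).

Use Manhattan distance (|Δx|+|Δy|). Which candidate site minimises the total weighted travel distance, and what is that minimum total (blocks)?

W, total 5820 blocks

Total weighted distance at each candidate:
  X (17, 19): total = 7580
  Y (16, 18): total = 6820
  Z (13, 20): total = 6900
  W (10, 5): total = 5820
Minimum is at W with total 5820 blocks.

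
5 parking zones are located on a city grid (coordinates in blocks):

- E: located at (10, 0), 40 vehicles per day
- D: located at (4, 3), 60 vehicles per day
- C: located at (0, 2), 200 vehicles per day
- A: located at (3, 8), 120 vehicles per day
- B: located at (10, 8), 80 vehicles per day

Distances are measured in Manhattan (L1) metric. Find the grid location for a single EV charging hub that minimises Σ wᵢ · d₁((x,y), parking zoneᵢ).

(3, 3)

Manhattan distance separates: Σwᵢ(|x−xᵢ|+|y−yᵢ|) = Σwᵢ|x−xᵢ| + Σwᵢ|y−yᵢ|, so x and y are optimised independently as 1-D weighted medians.
Total weight W = 500; half = 250.
x-coordinate, sorted with cumulative weight:
  x=0 (C, w=200) cum 200
  x=3 (A, w=120) cum 320  ← median
  x=4 (D, w=60) cum 380
  x=10 (E, w=40) cum 420
  x=10 (B, w=80) cum 500
⇒ x* = 3
y-coordinate, sorted with cumulative weight:
  y=0 (E, w=40) cum 40
  y=2 (C, w=200) cum 240
  y=3 (D, w=60) cum 300  ← median
  y=8 (A, w=120) cum 420
  y=8 (B, w=80) cum 500
⇒ y* = 3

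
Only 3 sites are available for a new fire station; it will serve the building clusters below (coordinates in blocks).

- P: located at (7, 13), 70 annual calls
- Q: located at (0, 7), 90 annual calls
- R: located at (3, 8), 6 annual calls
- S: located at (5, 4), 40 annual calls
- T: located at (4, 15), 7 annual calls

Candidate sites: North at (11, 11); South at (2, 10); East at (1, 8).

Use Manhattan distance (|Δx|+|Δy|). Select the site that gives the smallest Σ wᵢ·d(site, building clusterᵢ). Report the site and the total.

Total weighted distance at each candidate:
  North (11, 11): total = 2433
  South (2, 10): total = 1437
  East (1, 8): total = 1352
Minimum is at East with total 1352 blocks.

East, total 1352 blocks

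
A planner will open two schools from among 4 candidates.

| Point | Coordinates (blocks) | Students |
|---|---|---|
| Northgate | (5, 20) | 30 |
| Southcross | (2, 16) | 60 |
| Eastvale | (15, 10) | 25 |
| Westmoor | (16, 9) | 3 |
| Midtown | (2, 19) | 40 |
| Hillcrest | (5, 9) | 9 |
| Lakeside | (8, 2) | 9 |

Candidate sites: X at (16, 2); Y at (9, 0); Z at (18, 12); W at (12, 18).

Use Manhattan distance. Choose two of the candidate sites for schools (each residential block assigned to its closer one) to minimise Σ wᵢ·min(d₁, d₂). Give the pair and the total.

{Y, W}, total 1888

Evaluate every pair (each demand assigned to the nearer of the two):
  {Y, W}: total = 1888
  {X, W}: total = 1892
  {Z, W}: total = 1894
  {Y, Z}: total = 3034
  {X, Z}: total = 3106
  {X, Y}: total = 3530
Best pair: {Y, W} with total 1888.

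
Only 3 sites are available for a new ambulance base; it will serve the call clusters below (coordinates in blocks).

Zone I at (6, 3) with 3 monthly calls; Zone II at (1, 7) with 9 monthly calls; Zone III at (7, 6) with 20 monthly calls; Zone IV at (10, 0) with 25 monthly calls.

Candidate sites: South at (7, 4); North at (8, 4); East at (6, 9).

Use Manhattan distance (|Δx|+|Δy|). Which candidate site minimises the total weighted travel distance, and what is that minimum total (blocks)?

Total weighted distance at each candidate:
  South (7, 4): total = 302
  North (8, 4): total = 309
  East (6, 9): total = 486
Minimum is at South with total 302 blocks.

South, total 302 blocks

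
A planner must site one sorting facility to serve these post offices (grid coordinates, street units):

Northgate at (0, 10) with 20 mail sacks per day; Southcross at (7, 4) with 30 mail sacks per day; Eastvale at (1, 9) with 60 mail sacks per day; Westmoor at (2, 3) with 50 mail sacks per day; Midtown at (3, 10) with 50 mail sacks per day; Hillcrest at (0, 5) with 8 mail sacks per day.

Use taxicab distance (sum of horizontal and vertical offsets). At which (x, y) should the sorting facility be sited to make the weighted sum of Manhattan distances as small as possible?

Manhattan distance separates: Σwᵢ(|x−xᵢ|+|y−yᵢ|) = Σwᵢ|x−xᵢ| + Σwᵢ|y−yᵢ|, so x and y are optimised independently as 1-D weighted medians.
Total weight W = 218; half = 109.
x-coordinate, sorted with cumulative weight:
  x=0 (Northgate, w=20) cum 20
  x=0 (Hillcrest, w=8) cum 28
  x=1 (Eastvale, w=60) cum 88
  x=2 (Westmoor, w=50) cum 138  ← median
  x=3 (Midtown, w=50) cum 188
  x=7 (Southcross, w=30) cum 218
⇒ x* = 2
y-coordinate, sorted with cumulative weight:
  y=3 (Westmoor, w=50) cum 50
  y=4 (Southcross, w=30) cum 80
  y=5 (Hillcrest, w=8) cum 88
  y=9 (Eastvale, w=60) cum 148  ← median
  y=10 (Northgate, w=20) cum 168
  y=10 (Midtown, w=50) cum 218
⇒ y* = 9

(2, 9)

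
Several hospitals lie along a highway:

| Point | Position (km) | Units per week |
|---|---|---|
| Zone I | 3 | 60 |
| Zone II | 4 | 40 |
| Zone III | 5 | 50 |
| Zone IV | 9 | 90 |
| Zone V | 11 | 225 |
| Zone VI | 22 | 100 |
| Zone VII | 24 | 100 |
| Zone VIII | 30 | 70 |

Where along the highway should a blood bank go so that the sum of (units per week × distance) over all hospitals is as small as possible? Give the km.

x = 11

For a sum of weighted absolute distances on a line, the optimum is the weighted median (not the mean). Total weight W = 735; half-weight = 367.5.
Sort by position and accumulate weight:
  km 3 (Zone I, w=60) → cum 60
  km 4 (Zone II, w=40) → cum 100
  km 5 (Zone III, w=50) → cum 150
  km 9 (Zone IV, w=90) → cum 240
  km 11 (Zone V, w=225) → cum 465  ≥ 367.5 → median here
  km 22 (Zone VI, w=100) → cum 565
  km 24 (Zone VII, w=100) → cum 665
  km 30 (Zone VIII, w=70) → cum 735
Optimal location: km 11.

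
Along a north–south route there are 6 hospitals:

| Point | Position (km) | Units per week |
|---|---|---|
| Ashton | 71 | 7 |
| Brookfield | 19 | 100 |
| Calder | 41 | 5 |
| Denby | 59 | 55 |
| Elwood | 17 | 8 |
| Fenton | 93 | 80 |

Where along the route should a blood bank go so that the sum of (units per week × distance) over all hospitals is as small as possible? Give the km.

For a sum of weighted absolute distances on a line, the optimum is the weighted median (not the mean). Total weight W = 255; half-weight = 127.5.
Sort by position and accumulate weight:
  km 17 (Elwood, w=8) → cum 8
  km 19 (Brookfield, w=100) → cum 108
  km 41 (Calder, w=5) → cum 113
  km 59 (Denby, w=55) → cum 168  ≥ 127.5 → median here
  km 71 (Ashton, w=7) → cum 175
  km 93 (Fenton, w=80) → cum 255
Optimal location: km 59.

x = 59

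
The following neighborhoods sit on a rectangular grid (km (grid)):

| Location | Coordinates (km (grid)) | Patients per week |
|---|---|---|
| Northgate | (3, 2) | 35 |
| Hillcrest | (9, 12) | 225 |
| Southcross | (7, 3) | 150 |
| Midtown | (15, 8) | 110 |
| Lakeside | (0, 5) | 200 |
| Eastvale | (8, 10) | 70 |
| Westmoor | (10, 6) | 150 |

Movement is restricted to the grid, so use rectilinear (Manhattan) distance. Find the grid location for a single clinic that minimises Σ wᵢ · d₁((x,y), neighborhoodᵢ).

Manhattan distance separates: Σwᵢ(|x−xᵢ|+|y−yᵢ|) = Σwᵢ|x−xᵢ| + Σwᵢ|y−yᵢ|, so x and y are optimised independently as 1-D weighted medians.
Total weight W = 940; half = 470.
x-coordinate, sorted with cumulative weight:
  x=0 (Lakeside, w=200) cum 200
  x=3 (Northgate, w=35) cum 235
  x=7 (Southcross, w=150) cum 385
  x=8 (Eastvale, w=70) cum 455
  x=9 (Hillcrest, w=225) cum 680  ← median
  x=10 (Westmoor, w=150) cum 830
  x=15 (Midtown, w=110) cum 940
⇒ x* = 9
y-coordinate, sorted with cumulative weight:
  y=2 (Northgate, w=35) cum 35
  y=3 (Southcross, w=150) cum 185
  y=5 (Lakeside, w=200) cum 385
  y=6 (Westmoor, w=150) cum 535  ← median
  y=8 (Midtown, w=110) cum 645
  y=10 (Eastvale, w=70) cum 715
  y=12 (Hillcrest, w=225) cum 940
⇒ y* = 6

(9, 6)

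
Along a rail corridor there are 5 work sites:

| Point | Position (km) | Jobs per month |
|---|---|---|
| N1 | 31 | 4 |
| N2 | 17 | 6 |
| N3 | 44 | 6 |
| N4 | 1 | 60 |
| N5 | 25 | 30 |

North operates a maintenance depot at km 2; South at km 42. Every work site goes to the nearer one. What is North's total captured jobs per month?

66

The indifferent point is the midpoint (2+42)/2 = 22; work sites left of it (closer to North at 2) go to North, those right go to South.
  N4 at 1 (w=60) → North
  N2 at 17 (w=6) → North
  N5 at 25 (w=30) → South
  N1 at 31 (w=4) → South
  N3 at 44 (w=6) → South
North captures 66; South captures 40.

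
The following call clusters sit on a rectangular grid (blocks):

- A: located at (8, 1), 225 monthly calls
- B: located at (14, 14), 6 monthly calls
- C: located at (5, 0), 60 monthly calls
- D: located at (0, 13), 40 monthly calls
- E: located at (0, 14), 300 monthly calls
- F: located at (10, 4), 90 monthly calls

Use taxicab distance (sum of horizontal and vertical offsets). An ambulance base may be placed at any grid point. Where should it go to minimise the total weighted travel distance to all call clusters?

(5, 4)

Manhattan distance separates: Σwᵢ(|x−xᵢ|+|y−yᵢ|) = Σwᵢ|x−xᵢ| + Σwᵢ|y−yᵢ|, so x and y are optimised independently as 1-D weighted medians.
Total weight W = 721; half = 360.5.
x-coordinate, sorted with cumulative weight:
  x=0 (D, w=40) cum 40
  x=0 (E, w=300) cum 340
  x=5 (C, w=60) cum 400  ← median
  x=8 (A, w=225) cum 625
  x=10 (F, w=90) cum 715
  x=14 (B, w=6) cum 721
⇒ x* = 5
y-coordinate, sorted with cumulative weight:
  y=0 (C, w=60) cum 60
  y=1 (A, w=225) cum 285
  y=4 (F, w=90) cum 375  ← median
  y=13 (D, w=40) cum 415
  y=14 (B, w=6) cum 421
  y=14 (E, w=300) cum 721
⇒ y* = 4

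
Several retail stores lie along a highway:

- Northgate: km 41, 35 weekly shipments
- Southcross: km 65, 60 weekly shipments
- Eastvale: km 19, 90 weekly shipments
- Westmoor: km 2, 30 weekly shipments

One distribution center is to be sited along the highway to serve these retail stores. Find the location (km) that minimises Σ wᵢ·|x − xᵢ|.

x = 19

For a sum of weighted absolute distances on a line, the optimum is the weighted median (not the mean). Total weight W = 215; half-weight = 107.5.
Sort by position and accumulate weight:
  km 2 (Westmoor, w=30) → cum 30
  km 19 (Eastvale, w=90) → cum 120  ≥ 107.5 → median here
  km 41 (Northgate, w=35) → cum 155
  km 65 (Southcross, w=60) → cum 215
Optimal location: km 19.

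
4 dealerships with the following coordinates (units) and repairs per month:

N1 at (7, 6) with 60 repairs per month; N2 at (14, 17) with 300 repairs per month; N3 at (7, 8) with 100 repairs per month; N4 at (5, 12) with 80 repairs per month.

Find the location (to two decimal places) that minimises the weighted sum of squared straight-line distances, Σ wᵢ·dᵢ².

(10.59, 13.37)

The minimiser of Σwᵢ‖p−pᵢ‖² is the weighted centroid p* = (Σwᵢpᵢ)/(Σwᵢ).
Σwᵢ = 540.
Σwᵢxᵢ = 60·7 + 300·14 + 100·7 + 80·5 = 5720.
Σwᵢyᵢ = 60·6 + 300·17 + 100·8 + 80·12 = 7220.
x* = 5720/540 = 10.59, y* = 7220/540 = 13.37.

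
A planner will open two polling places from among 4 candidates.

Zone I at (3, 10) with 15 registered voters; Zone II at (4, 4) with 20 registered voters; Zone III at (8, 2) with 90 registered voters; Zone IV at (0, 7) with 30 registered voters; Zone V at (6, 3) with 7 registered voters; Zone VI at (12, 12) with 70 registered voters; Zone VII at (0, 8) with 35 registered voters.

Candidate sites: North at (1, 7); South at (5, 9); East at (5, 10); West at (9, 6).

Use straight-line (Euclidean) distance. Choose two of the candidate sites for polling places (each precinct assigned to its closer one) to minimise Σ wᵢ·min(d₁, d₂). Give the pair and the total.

Evaluate every pair (each demand assigned to the nearer of the two):
  {North, West}: total = 1088.8
  {South, West}: total = 1345.9
  {East, West}: total = 1371.5
  {North, South}: total = 1459.0
  {North, East}: total = 1517.7
  {South, East}: total = 1709.6
Best pair: {North, West} with total 1088.8.

{North, West}, total 1088.8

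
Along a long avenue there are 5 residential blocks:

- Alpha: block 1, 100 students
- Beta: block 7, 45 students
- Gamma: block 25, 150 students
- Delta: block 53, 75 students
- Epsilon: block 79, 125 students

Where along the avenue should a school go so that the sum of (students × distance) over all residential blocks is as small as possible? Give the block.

x = 25

For a sum of weighted absolute distances on a line, the optimum is the weighted median (not the mean). Total weight W = 495; half-weight = 247.5.
Sort by position and accumulate weight:
  block 1 (Alpha, w=100) → cum 100
  block 7 (Beta, w=45) → cum 145
  block 25 (Gamma, w=150) → cum 295  ≥ 247.5 → median here
  block 53 (Delta, w=75) → cum 370
  block 79 (Epsilon, w=125) → cum 495
Optimal location: block 25.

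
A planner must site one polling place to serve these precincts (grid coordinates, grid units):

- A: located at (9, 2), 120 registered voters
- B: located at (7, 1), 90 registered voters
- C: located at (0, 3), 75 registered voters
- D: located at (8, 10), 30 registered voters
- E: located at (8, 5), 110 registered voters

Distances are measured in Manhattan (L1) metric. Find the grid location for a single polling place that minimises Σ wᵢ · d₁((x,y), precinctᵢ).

Manhattan distance separates: Σwᵢ(|x−xᵢ|+|y−yᵢ|) = Σwᵢ|x−xᵢ| + Σwᵢ|y−yᵢ|, so x and y are optimised independently as 1-D weighted medians.
Total weight W = 425; half = 212.5.
x-coordinate, sorted with cumulative weight:
  x=0 (C, w=75) cum 75
  x=7 (B, w=90) cum 165
  x=8 (D, w=30) cum 195
  x=8 (E, w=110) cum 305  ← median
  x=9 (A, w=120) cum 425
⇒ x* = 8
y-coordinate, sorted with cumulative weight:
  y=1 (B, w=90) cum 90
  y=2 (A, w=120) cum 210
  y=3 (C, w=75) cum 285  ← median
  y=5 (E, w=110) cum 395
  y=10 (D, w=30) cum 425
⇒ y* = 3

(8, 3)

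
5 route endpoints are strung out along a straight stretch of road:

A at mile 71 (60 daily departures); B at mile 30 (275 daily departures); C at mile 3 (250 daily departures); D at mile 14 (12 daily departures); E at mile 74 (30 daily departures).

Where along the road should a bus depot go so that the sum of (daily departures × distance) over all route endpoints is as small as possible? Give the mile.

x = 30

For a sum of weighted absolute distances on a line, the optimum is the weighted median (not the mean). Total weight W = 627; half-weight = 313.5.
Sort by position and accumulate weight:
  mile 3 (C, w=250) → cum 250
  mile 14 (D, w=12) → cum 262
  mile 30 (B, w=275) → cum 537  ≥ 313.5 → median here
  mile 71 (A, w=60) → cum 597
  mile 74 (E, w=30) → cum 627
Optimal location: mile 30.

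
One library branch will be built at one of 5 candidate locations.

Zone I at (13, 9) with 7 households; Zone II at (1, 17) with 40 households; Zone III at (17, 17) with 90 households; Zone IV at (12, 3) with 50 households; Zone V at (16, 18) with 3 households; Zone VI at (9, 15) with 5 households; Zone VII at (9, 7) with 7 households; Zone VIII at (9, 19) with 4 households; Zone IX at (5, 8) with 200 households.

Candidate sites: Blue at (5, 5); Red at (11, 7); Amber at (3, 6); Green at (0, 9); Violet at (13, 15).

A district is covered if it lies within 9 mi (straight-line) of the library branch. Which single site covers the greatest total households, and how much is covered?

Red, covering 269

Coverage radius r = 9 mi; a point is covered iff (Δx)²+(Δy)² ≤ 9² = 81.
  Blue (5, 5): covers {Zone I, Zone IV, Zone VII, Zone IX} → 264
  Red (11, 7): covers {Zone I, Zone IV, Zone VI, Zone VII, Zone IX} → 269
  Amber (3, 6): covers {Zone VII, Zone IX} → 207
  Green (0, 9): covers {Zone II, Zone IX} → 240
  Violet (13, 15): covers {Zone I, Zone III, Zone V, Zone VI, Zone VII, Zone VIII} → 116
Maximum coverage at Red: 269 households.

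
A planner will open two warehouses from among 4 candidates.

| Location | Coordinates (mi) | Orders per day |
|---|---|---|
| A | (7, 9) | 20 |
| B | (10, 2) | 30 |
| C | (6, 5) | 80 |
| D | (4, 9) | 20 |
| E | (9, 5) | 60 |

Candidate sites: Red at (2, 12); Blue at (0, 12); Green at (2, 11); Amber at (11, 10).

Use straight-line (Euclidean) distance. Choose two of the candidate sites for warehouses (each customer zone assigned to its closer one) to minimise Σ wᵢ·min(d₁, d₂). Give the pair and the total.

{Green, Amber}, total 1269.7

Evaluate every pair (each demand assigned to the nearer of the two):
  {Green, Amber}: total = 1269.7
  {Red, Amber}: total = 1285.2
  {Blue, Amber}: total = 1313.1
  {Red, Green}: total = 1655.6
  {Blue, Green}: total = 1655.6
  {Red, Blue}: total = 1811.9
Best pair: {Green, Amber} with total 1269.7.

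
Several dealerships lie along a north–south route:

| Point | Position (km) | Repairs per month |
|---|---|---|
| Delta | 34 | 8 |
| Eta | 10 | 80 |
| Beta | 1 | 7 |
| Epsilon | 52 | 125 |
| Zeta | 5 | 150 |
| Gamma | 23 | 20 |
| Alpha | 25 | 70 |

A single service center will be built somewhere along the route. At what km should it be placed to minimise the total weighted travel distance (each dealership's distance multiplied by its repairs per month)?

x = 10

For a sum of weighted absolute distances on a line, the optimum is the weighted median (not the mean). Total weight W = 460; half-weight = 230.
Sort by position and accumulate weight:
  km 1 (Beta, w=7) → cum 7
  km 5 (Zeta, w=150) → cum 157
  km 10 (Eta, w=80) → cum 237  ≥ 230 → median here
  km 23 (Gamma, w=20) → cum 257
  km 25 (Alpha, w=70) → cum 327
  km 34 (Delta, w=8) → cum 335
  km 52 (Epsilon, w=125) → cum 460
Optimal location: km 10.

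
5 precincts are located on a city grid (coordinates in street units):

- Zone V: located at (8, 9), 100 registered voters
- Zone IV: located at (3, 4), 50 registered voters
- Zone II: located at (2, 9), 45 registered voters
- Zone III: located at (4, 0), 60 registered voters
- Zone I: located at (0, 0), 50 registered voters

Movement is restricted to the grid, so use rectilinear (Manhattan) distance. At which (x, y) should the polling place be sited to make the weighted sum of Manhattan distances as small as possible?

Manhattan distance separates: Σwᵢ(|x−xᵢ|+|y−yᵢ|) = Σwᵢ|x−xᵢ| + Σwᵢ|y−yᵢ|, so x and y are optimised independently as 1-D weighted medians.
Total weight W = 305; half = 152.5.
x-coordinate, sorted with cumulative weight:
  x=0 (Zone I, w=50) cum 50
  x=2 (Zone II, w=45) cum 95
  x=3 (Zone IV, w=50) cum 145
  x=4 (Zone III, w=60) cum 205  ← median
  x=8 (Zone V, w=100) cum 305
⇒ x* = 4
y-coordinate, sorted with cumulative weight:
  y=0 (Zone III, w=60) cum 60
  y=0 (Zone I, w=50) cum 110
  y=4 (Zone IV, w=50) cum 160  ← median
  y=9 (Zone V, w=100) cum 260
  y=9 (Zone II, w=45) cum 305
⇒ y* = 4

(4, 4)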